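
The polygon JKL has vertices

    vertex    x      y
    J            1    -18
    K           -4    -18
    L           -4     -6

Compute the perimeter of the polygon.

30

|JK| = √((-5)² + (0)²) = √25 = 5
|KL| = √((0)² + (12)²) = √144 = 12
|LJ| = √((5)² + (-12)²) = √169 = 13
Perimeter = 5 + 12 + 13 = 30.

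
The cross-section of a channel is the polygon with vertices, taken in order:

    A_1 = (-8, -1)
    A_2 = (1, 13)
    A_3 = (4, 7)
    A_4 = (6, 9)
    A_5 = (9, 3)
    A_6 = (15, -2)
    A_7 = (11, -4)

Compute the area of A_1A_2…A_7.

180.5

Apply the shoelace (surveyor's) formula: 2A = Σ (x_i·y_{i+1} − x_{i+1}·y_i), indices taken mod 7.
A_1→A_2: (-8)(13) − (1)(-1) = -103
A_2→A_3: (1)(7) − (4)(13) = -45
A_3→A_4: (4)(9) − (6)(7) = -6
A_4→A_5: (6)(3) − (9)(9) = -63
A_5→A_6: (9)(-2) − (15)(3) = -63
A_6→A_7: (15)(-4) − (11)(-2) = -38
A_7→A_1: (11)(-1) − (-8)(-4) = -43
Σ = -361
Area = |Σ|/2 = 180.5.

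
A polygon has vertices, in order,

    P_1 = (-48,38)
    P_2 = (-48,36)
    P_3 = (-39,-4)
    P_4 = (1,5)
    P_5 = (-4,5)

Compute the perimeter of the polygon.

|P_1P_2| = √((0)² + (-2)²) = √4 = 2
|P_2P_3| = √((9)² + (-40)²) = √1681 = 41
|P_3P_4| = √((40)² + (9)²) = √1681 = 41
|P_4P_5| = √((-5)² + (0)²) = √25 = 5
|P_5P_1| = √((-44)² + (33)²) = √3025 = 55
Perimeter = 2 + 41 + 41 + 5 + 55 = 144.

144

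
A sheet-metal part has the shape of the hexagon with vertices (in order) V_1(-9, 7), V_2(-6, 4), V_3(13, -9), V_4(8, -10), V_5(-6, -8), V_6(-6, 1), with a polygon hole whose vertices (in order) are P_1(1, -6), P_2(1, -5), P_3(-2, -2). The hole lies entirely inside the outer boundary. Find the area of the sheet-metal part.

Outer boundary:
V_1→V_2: (-9)(4) − (-6)(7) = 6
V_2→V_3: (-6)(-9) − (13)(4) = 2
V_3→V_4: (13)(-10) − (8)(-9) = -58
V_4→V_5: (8)(-8) − (-6)(-10) = -124
V_5→V_6: (-6)(1) − (-6)(-8) = -54
V_6→V_1: (-6)(7) − (-9)(1) = -33
Σ = -261
Area = |Σ|/2 = 130.5.
Hole:
Σ = (1) + (-12) + (14) = 3
Area = |Σ|/2 = 1.5.
Net area = 130.5 − 1.5 = 129.

129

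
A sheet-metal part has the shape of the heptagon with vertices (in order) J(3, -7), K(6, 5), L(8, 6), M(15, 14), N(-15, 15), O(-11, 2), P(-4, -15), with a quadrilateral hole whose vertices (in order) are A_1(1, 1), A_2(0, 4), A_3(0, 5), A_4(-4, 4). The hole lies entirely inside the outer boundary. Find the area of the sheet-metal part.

Outer boundary:
Apply the shoelace (surveyor's) formula: 2A = Σ (x_i·y_{i+1} − x_{i+1}·y_i), indices taken mod 7.
Σ = (57) + (-4) + (22) + (435) + (135) + (173) + (73) = 891
Area = |Σ|/2 = 445.5.
Hole:
Cross-terms: 4, 0, 20, -8  ⇒  Σ = 16
Area = |Σ|/2 = 8.
Net area = 445.5 − 8 = 437.5.

437.5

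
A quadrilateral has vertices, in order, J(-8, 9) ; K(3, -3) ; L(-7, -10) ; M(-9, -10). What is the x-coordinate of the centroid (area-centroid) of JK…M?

Apply the surveyor's formula. First the cross-terms c_i = x_i·y_{i+1} − x_{i+1}·y_i:
  -3, -51, -20, -161  ⇒  2A = -235, A = -117.5.
Then Σ (x_i + x_{i+1})·c_i = 3276, so x̄ = 3276 / (6·(-117.5)) = -1092/235.

-1092/235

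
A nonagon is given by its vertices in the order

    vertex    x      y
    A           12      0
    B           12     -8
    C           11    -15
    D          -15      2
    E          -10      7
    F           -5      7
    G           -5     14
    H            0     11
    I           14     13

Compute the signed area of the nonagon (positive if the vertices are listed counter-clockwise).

-455.5

Apply Gauss's area formula: 2A = Σ (x_i·y_{i+1} − x_{i+1}·y_i), indices taken mod 9.
A→B: (12)(-8) − (12)(0) = -96
B→C: (12)(-15) − (11)(-8) = -92
C→D: (11)(2) − (-15)(-15) = -203
D→E: (-15)(7) − (-10)(2) = -85
E→F: (-10)(7) − (-5)(7) = -35
F→G: (-5)(14) − (-5)(7) = -35
G→H: (-5)(11) − (0)(14) = -55
H→I: (0)(13) − (14)(11) = -154
I→A: (14)(0) − (12)(13) = -156
Σ = -911
Signed area = Σ/2 = -455.5 (negative ⇒ clockwise traversal).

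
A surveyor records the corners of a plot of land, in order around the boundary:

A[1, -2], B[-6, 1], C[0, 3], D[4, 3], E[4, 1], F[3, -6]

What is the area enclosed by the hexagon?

Apply the shoelace (surveyor's) formula: 2A = Σ (x_i·y_{i+1} − x_{i+1}·y_i), indices taken mod 6.
A→B: (1)(1) − (-6)(-2) = -11
B→C: (-6)(3) − (0)(1) = -18
C→D: (0)(3) − (4)(3) = -12
D→E: (4)(1) − (4)(3) = -8
E→F: (4)(-6) − (3)(1) = -27
F→A: (3)(-2) − (1)(-6) = 0
Σ = -76
Area = |Σ|/2 = 38.

38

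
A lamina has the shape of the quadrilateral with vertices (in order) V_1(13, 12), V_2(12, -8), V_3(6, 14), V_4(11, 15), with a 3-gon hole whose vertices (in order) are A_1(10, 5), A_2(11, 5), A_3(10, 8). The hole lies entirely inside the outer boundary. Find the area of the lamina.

78

Outer boundary:
Σ = (-248) + (216) + (-64) + (-63) = -159
Area = |Σ|/2 = 79.5.
Hole:
Σ = (-5) + (38) + (-30) = 3
Area = |Σ|/2 = 1.5.
Net area = 79.5 − 1.5 = 78.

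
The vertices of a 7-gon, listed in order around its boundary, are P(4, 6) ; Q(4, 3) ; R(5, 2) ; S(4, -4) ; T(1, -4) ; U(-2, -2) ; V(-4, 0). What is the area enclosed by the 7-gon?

P→Q: (4)(3) − (4)(6) = -12
Q→R: (4)(2) − (5)(3) = -7
R→S: (5)(-4) − (4)(2) = -28
S→T: (4)(-4) − (1)(-4) = -12
T→U: (1)(-2) − (-2)(-4) = -10
U→V: (-2)(0) − (-4)(-2) = -8
V→P: (-4)(6) − (4)(0) = -24
Σ = -101
Area = |Σ|/2 = 50.5.

50.5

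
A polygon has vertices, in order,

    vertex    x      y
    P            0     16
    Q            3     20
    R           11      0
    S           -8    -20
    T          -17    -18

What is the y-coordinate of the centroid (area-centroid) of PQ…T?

-522/239

Apply the shoelace formula. First the cross-terms c_i = x_i·y_{i+1} − x_{i+1}·y_i:
  -48, -220, -220, -196, -272  ⇒  2A = -956, A = -478.
Then Σ (y_i + y_{i+1})·c_i = 6264, so ȳ = 6264 / (6·(-478)) = -522/239.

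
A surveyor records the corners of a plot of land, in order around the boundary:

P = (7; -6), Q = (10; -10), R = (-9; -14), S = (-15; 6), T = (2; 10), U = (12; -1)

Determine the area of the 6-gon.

426.5

Apply Gauss's area formula: 2A = Σ (x_i·y_{i+1} − x_{i+1}·y_i), indices taken mod 6.
Σ = (-10) + (-230) + (-264) + (-162) + (-122) + (-65) = -853
Area = |Σ|/2 = 426.5.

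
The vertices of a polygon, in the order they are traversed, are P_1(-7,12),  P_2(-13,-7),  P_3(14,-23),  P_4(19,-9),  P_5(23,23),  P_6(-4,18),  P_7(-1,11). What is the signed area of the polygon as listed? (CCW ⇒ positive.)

1051

Apply the shoelace (surveyor's) formula: 2A = Σ (x_i·y_{i+1} − x_{i+1}·y_i), indices taken mod 7.
Σ = (205) + (397) + (311) + (644) + (506) + (-26) + (65) = 2102
Signed area = Σ/2 = 1051 (positive ⇒ counter-clockwise traversal).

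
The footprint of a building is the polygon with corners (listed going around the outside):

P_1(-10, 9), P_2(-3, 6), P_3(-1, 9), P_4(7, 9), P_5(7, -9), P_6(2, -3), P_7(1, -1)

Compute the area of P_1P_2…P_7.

Apply the shoelace formula: 2A = Σ (x_i·y_{i+1} − x_{i+1}·y_i), indices taken mod 7.
Σ = (-33) + (-21) + (-72) + (-126) + (-3) + (1) + (-1) = -255
Area = |Σ|/2 = 127.5.

127.5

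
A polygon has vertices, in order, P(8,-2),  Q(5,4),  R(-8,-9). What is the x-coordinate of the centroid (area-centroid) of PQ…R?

Apply the shoelace (surveyor's) formula. First the cross-terms c_i = x_i·y_{i+1} − x_{i+1}·y_i:
  42, -13, 88  ⇒  2A = 117, A = 58.5.
Then Σ (x_i + x_{i+1})·c_i = 585, so x̄ = 585 / (6·58.5) = 5/3.

5/3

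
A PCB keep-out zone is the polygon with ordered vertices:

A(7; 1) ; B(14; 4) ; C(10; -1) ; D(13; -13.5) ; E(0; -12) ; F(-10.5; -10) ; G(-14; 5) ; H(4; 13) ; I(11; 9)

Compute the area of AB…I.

Apply Gauss's area formula: 2A = Σ (x_i·y_{i+1} − x_{i+1}·y_i), indices taken mod 9.
A→B: (7)(4) − (14)(1) = 14
B→C: (14)(-1) − (10)(4) = -54
C→D: (10)(-13.5) − (13)(-1) = -122
D→E: (13)(-12) − (0)(-13.5) = -156
E→F: (0)(-10) − (-10.5)(-12) = -126
F→G: (-10.5)(5) − (-14)(-10) = -192.5
G→H: (-14)(13) − (4)(5) = -202
H→I: (4)(9) − (11)(13) = -107
I→A: (11)(1) − (7)(9) = -52
Σ = -997.5
Area = |Σ|/2 = 498.75.

498.75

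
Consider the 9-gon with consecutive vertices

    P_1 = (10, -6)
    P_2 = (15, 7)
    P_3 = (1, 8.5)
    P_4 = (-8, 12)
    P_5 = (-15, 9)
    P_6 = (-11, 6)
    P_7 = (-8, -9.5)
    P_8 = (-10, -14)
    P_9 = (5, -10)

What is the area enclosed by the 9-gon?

443.5

Σ = (160) + (120.5) + (80) + (108) + (9) + (152.5) + (17) + (170) + (70) = 887
Area = |Σ|/2 = 443.5.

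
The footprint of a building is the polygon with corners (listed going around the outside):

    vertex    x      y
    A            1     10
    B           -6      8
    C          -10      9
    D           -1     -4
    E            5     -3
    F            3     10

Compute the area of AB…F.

Apply the shoelace formula: 2A = Σ (x_i·y_{i+1} − x_{i+1}·y_i), indices taken mod 6.
Σ = (68) + (26) + (49) + (23) + (59) + (20) = 245
Area = |Σ|/2 = 122.5.

122.5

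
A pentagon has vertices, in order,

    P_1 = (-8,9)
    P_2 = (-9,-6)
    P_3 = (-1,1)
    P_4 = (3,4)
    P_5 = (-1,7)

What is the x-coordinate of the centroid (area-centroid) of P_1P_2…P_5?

Apply Gauss's area formula. First the cross-terms c_i = x_i·y_{i+1} − x_{i+1}·y_i:
  129, -15, -7, 25, 47  ⇒  2A = 179, A = 89.5.
Then Σ (x_i + x_{i+1})·c_i = -2430, so x̄ = -2430 / (6·89.5) = -810/179.

-810/179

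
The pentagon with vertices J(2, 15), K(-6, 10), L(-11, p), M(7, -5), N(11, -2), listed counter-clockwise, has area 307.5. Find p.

-10

The doubled signed area Σ (x_i y_{i+1} − x_{i+1} y_i) is linear in p.
With p=0 it equals 485; the coefficient of p is -13 (from the two edges through L).
So -13·p + 485 = 2·307.5 = 615 ⇒ p = -10.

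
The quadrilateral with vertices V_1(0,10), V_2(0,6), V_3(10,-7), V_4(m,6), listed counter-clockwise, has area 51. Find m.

6

Write out the shoelace sum; only the two edges meeting at V_4 involve m:
2·Area = [(10·6 − m·(-7)) + (m·10 − 0·6)] + -60
       = 17·m + 0 = 102
⇒ m = 6.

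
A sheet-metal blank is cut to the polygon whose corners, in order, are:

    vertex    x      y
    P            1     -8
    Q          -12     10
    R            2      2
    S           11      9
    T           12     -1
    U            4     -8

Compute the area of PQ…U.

184.5

P→Q: (1)(10) − (-12)(-8) = -86
Q→R: (-12)(2) − (2)(10) = -44
R→S: (2)(9) − (11)(2) = -4
S→T: (11)(-1) − (12)(9) = -119
T→U: (12)(-8) − (4)(-1) = -92
U→P: (4)(-8) − (1)(-8) = -24
Σ = -369
Area = |Σ|/2 = 184.5.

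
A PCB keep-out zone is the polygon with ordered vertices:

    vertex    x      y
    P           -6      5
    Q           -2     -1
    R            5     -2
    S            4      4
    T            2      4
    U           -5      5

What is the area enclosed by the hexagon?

48

P→Q: (-6)(-1) − (-2)(5) = 16
Q→R: (-2)(-2) − (5)(-1) = 9
R→S: (5)(4) − (4)(-2) = 28
S→T: (4)(4) − (2)(4) = 8
T→U: (2)(5) − (-5)(4) = 30
U→P: (-5)(5) − (-6)(5) = 5
Σ = 96
Area = |Σ|/2 = 48.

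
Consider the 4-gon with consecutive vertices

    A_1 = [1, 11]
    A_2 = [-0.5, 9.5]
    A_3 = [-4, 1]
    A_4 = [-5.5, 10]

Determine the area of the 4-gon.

Apply the shoelace (surveyor's) formula: 2A = Σ (x_i·y_{i+1} − x_{i+1}·y_i), indices taken mod 4.
A_1→A_2: (1)(9.5) − (-0.5)(11) = 15
A_2→A_3: (-0.5)(1) − (-4)(9.5) = 37.5
A_3→A_4: (-4)(10) − (-5.5)(1) = -34.5
A_4→A_1: (-5.5)(11) − (1)(10) = -70.5
Σ = -52.5
Area = |Σ|/2 = 26.25.

26.25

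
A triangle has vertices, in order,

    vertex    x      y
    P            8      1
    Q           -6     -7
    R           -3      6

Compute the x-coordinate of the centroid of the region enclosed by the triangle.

-1/3

Apply the shoelace (surveyor's) formula. First the cross-terms c_i = x_i·y_{i+1} − x_{i+1}·y_i:
  -50, -57, -51  ⇒  2A = -158, A = -79.
Then Σ (x_i + x_{i+1})·c_i = 158, so x̄ = 158 / (6·(-79)) = -1/3.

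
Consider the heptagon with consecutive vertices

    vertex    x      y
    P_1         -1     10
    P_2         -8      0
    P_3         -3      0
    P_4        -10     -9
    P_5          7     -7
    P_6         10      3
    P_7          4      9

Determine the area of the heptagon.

Apply the shoelace (surveyor's) formula: 2A = Σ (x_i·y_{i+1} − x_{i+1}·y_i), indices taken mod 7.
Σ = (80) + (0) + (27) + (133) + (91) + (78) + (49) = 458
Area = |Σ|/2 = 229.

229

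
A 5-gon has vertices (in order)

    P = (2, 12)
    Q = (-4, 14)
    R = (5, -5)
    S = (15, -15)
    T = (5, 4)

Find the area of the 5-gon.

Σ = (76) + (-50) + (0) + (135) + (52) = 213
Area = |Σ|/2 = 106.5.

106.5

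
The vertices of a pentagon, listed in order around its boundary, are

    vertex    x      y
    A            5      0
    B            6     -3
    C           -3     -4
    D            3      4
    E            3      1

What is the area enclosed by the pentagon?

Apply the shoelace (surveyor's) formula: 2A = Σ (x_i·y_{i+1} − x_{i+1}·y_i), indices taken mod 5.
A→B: (5)(-3) − (6)(0) = -15
B→C: (6)(-4) − (-3)(-3) = -33
C→D: (-3)(4) − (3)(-4) = 0
D→E: (3)(1) − (3)(4) = -9
E→A: (3)(0) − (5)(1) = -5
Σ = -62
Area = |Σ|/2 = 31.

31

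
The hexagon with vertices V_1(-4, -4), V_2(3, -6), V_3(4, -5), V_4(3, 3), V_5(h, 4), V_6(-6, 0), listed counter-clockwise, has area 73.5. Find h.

The doubled signed area Σ (x_i y_{i+1} − x_{i+1} y_i) is linear in h.
With h=0 it equals 132; the coefficient of h is -3 (from the two edges through V_5).
So -3·h + 132 = 2·73.5 = 147 ⇒ h = -5.

-5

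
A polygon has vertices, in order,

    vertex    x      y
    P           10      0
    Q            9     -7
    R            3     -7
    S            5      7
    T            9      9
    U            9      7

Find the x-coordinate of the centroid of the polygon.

1646/243

Apply the surveyor's formula. First the cross-terms c_i = x_i·y_{i+1} − x_{i+1}·y_i:
  -70, -42, 56, -18, -18, -70  ⇒  2A = -162, A = -81.
Then Σ (x_i + x_{i+1})·c_i = -3292, so x̄ = -3292 / (6·(-81)) = 1646/243.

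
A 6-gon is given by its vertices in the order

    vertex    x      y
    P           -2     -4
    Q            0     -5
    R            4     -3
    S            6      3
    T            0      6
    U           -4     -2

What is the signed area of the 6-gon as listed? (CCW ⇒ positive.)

Apply Gauss's area formula: 2A = Σ (x_i·y_{i+1} − x_{i+1}·y_i), indices taken mod 6.
P→Q: (-2)(-5) − (0)(-4) = 10
Q→R: (0)(-3) − (4)(-5) = 20
R→S: (4)(3) − (6)(-3) = 30
S→T: (6)(6) − (0)(3) = 36
T→U: (0)(-2) − (-4)(6) = 24
U→P: (-4)(-4) − (-2)(-2) = 12
Σ = 132
Signed area = Σ/2 = 66 (positive ⇒ counter-clockwise traversal).

66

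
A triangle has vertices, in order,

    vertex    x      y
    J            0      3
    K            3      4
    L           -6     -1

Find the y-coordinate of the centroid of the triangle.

Apply the surveyor's formula. First the cross-terms c_i = x_i·y_{i+1} − x_{i+1}·y_i:
  -9, 21, -18  ⇒  2A = -6, A = -3.
Then Σ (y_i + y_{i+1})·c_i = -36, so ȳ = -36 / (6·(-3)) = 2.

2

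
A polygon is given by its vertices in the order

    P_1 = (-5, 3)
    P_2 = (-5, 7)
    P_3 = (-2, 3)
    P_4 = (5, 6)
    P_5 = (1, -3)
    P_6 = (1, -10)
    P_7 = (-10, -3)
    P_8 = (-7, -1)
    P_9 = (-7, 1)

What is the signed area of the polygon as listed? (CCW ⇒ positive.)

Apply Gauss's area formula: 2A = Σ (x_i·y_{i+1} − x_{i+1}·y_i), indices taken mod 9.
Σ = (-20) + (-1) + (-27) + (-21) + (-7) + (-103) + (-11) + (-14) + (-16) = -220
Signed area = Σ/2 = -110 (negative ⇒ clockwise traversal).

-110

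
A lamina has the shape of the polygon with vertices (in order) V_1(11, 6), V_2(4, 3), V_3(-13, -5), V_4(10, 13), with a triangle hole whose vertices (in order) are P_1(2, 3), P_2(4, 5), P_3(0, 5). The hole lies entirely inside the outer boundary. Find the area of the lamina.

Outer boundary:
V_1→V_2: (11)(3) − (4)(6) = 9
V_2→V_3: (4)(-5) − (-13)(3) = 19
V_3→V_4: (-13)(13) − (10)(-5) = -119
V_4→V_1: (10)(6) − (11)(13) = -83
Σ = -174
Area = |Σ|/2 = 87.
Hole:
Apply the surveyor's formula: 2A = Σ (x_i·y_{i+1} − x_{i+1}·y_i), indices taken mod 3.
Cross-terms: -2, 20, -10  ⇒  Σ = 8
Area = |Σ|/2 = 4.
Net area = 87 − 4 = 83.

83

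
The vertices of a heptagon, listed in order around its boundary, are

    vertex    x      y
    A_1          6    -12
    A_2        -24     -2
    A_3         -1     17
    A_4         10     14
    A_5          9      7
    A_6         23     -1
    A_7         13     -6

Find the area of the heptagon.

682.5

Apply the shoelace (surveyor's) formula: 2A = Σ (x_i·y_{i+1} − x_{i+1}·y_i), indices taken mod 7.
Cross-terms: -300, -410, -184, -56, -170, -125, -120  ⇒  Σ = -1365
Area = |Σ|/2 = 682.5.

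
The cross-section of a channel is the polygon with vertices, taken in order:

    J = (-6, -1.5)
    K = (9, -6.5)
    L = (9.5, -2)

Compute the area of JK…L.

Apply the shoelace formula: 2A = Σ (x_i·y_{i+1} − x_{i+1}·y_i), indices taken mod 3.
J→K: (-6)(-6.5) − (9)(-1.5) = 52.5
K→L: (9)(-2) − (9.5)(-6.5) = 43.75
L→J: (9.5)(-1.5) − (-6)(-2) = -26.25
Σ = 70
Area = |Σ|/2 = 35.

35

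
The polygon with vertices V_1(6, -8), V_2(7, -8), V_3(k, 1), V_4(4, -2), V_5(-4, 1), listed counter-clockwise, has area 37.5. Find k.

The doubled signed area Σ (x_i y_{i+1} − x_{i+1} y_i) is linear in k.
With k=0 it equals 33; the coefficient of k is 6 (from the two edges through V_3).
So 6·k + 33 = 2·37.5 = 75 ⇒ k = 7.

7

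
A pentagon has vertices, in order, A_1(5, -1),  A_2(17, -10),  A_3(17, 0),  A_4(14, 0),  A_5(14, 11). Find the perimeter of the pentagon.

|A_1A_2| = √((12)² + (-9)²) = √225 = 15
|A_2A_3| = √((0)² + (10)²) = √100 = 10
|A_3A_4| = √((-3)² + (0)²) = √9 = 3
|A_4A_5| = √((0)² + (11)²) = √121 = 11
|A_5A_1| = √((-9)² + (-12)²) = √225 = 15
Perimeter = 15 + 10 + 3 + 11 + 15 = 54.

54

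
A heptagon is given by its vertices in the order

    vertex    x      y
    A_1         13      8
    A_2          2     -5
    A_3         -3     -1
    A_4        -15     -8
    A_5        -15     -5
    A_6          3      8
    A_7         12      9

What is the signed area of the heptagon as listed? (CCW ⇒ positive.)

-164.5

Σ = (-81) + (-17) + (9) + (-45) + (-105) + (-69) + (-21) = -329
Signed area = Σ/2 = -164.5 (negative ⇒ clockwise traversal).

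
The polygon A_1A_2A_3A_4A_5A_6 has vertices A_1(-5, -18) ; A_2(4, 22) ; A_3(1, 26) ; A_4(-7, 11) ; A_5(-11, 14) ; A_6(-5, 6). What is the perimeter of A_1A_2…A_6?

102

|A_1A_2| = √((9)² + (40)²) = √1681 = 41
|A_2A_3| = √((-3)² + (4)²) = √25 = 5
|A_3A_4| = √((-8)² + (-15)²) = √289 = 17
|A_4A_5| = √((-4)² + (3)²) = √25 = 5
|A_5A_6| = √((6)² + (-8)²) = √100 = 10
|A_6A_1| = √((0)² + (-24)²) = √576 = 24
Perimeter = 41 + 5 + 17 + 5 + 10 + 24 = 102.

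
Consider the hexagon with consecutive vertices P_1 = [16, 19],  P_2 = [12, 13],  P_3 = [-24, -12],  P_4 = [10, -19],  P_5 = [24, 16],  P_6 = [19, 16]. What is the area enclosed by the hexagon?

762.5

Σ = (-20) + (168) + (576) + (616) + (80) + (105) = 1525
Area = |Σ|/2 = 762.5.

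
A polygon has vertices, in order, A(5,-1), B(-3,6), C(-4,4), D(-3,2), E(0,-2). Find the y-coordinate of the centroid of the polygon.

Apply the surveyor's formula. First the cross-terms c_i = x_i·y_{i+1} − x_{i+1}·y_i:
  27, 12, 4, 6, 10  ⇒  2A = 59, A = 29.5.
Then Σ (y_i + y_{i+1})·c_i = 249, so ȳ = 249 / (6·29.5) = 83/59.

83/59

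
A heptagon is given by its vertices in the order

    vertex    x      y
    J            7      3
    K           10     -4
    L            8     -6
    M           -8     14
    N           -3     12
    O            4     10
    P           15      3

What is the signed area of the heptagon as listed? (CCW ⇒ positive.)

-134

Apply the shoelace formula: 2A = Σ (x_i·y_{i+1} − x_{i+1}·y_i), indices taken mod 7.
Σ = (-58) + (-28) + (64) + (-54) + (-78) + (-138) + (24) = -268
Signed area = Σ/2 = -134 (negative ⇒ clockwise traversal).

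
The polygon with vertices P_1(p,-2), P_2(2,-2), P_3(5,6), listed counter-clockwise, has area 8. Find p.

The doubled signed area Σ (x_i y_{i+1} − x_{i+1} y_i) is linear in p.
With p=0 it equals 16; the coefficient of p is -8 (from the two edges through P_1).
So -8·p + 16 = 2·8 = 16 ⇒ p = 0.

0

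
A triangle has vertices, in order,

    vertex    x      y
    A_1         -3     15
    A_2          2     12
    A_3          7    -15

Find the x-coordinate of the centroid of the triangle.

Apply the shoelace formula. First the cross-terms c_i = x_i·y_{i+1} − x_{i+1}·y_i:
  -66, -114, 60  ⇒  2A = -120, A = -60.
Then Σ (x_i + x_{i+1})·c_i = -720, so x̄ = -720 / (6·(-60)) = 2.

2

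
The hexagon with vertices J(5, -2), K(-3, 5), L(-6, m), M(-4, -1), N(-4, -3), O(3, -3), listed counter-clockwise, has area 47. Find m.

Write out the shoelace sum; only the two edges meeting at L involve m:
2·Area = [((-3)·m − (-6)·5) + ((-6)·(-1) − (-4)·m)] + 57
       = 1·m + 93 = 94
⇒ m = 1.

1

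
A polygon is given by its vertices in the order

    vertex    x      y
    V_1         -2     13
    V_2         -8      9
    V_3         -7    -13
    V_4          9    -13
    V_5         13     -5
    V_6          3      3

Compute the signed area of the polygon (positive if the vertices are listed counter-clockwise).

342

Apply the shoelace formula: 2A = Σ (x_i·y_{i+1} − x_{i+1}·y_i), indices taken mod 6.
Cross-terms: 86, 167, 208, 124, 54, 45  ⇒  Σ = 684
Signed area = Σ/2 = 342 (positive ⇒ counter-clockwise traversal).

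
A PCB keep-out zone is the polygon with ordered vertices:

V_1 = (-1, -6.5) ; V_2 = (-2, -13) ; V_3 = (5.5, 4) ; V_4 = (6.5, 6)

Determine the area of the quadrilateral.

Apply the surveyor's formula: 2A = Σ (x_i·y_{i+1} − x_{i+1}·y_i), indices taken mod 4.
Σ = (0) + (63.5) + (7) + (-36.25) = 34.25
Area = |Σ|/2 = 17.125.

17.125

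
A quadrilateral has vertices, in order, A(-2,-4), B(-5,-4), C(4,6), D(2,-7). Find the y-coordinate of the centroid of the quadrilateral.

Apply Gauss's area formula. First the cross-terms c_i = x_i·y_{i+1} − x_{i+1}·y_i:
  -12, -14, -40, -22  ⇒  2A = -88, A = -44.
Then Σ (y_i + y_{i+1})·c_i = 350, so ȳ = 350 / (6·(-44)) = -175/132.

-175/132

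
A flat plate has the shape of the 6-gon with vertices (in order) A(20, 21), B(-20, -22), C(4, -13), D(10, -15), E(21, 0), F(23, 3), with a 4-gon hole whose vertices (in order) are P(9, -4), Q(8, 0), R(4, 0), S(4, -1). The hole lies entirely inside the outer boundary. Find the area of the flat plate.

Outer boundary:
Cross-terms: -20, 348, 70, 315, 63, 423  ⇒  Σ = 1199
Area = |Σ|/2 = 599.5.
Hole:
Apply the shoelace formula: 2A = Σ (x_i·y_{i+1} − x_{i+1}·y_i), indices taken mod 4.
Σ = (32) + (0) + (-4) + (-7) = 21
Area = |Σ|/2 = 10.5.
Net area = 599.5 − 10.5 = 589.

589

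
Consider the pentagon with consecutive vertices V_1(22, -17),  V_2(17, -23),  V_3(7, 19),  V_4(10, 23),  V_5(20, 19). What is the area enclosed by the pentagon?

395

Apply the shoelace (surveyor's) formula: 2A = Σ (x_i·y_{i+1} − x_{i+1}·y_i), indices taken mod 5.
Σ = (-217) + (484) + (-29) + (-270) + (-758) = -790
Area = |Σ|/2 = 395.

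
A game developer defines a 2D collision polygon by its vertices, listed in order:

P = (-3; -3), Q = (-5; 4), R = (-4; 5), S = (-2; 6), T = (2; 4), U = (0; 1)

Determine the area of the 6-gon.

Σ = (-27) + (-9) + (-14) + (-20) + (2) + (3) = -65
Area = |Σ|/2 = 32.5.

32.5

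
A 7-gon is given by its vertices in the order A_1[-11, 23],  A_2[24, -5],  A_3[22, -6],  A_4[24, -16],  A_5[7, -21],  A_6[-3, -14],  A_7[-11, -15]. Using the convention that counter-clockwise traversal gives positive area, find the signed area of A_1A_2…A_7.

Apply the shoelace (surveyor's) formula: 2A = Σ (x_i·y_{i+1} − x_{i+1}·y_i), indices taken mod 7.
Cross-terms: -497, -34, -208, -392, -161, -109, -418  ⇒  Σ = -1819
Signed area = Σ/2 = -909.5 (negative ⇒ clockwise traversal).

-909.5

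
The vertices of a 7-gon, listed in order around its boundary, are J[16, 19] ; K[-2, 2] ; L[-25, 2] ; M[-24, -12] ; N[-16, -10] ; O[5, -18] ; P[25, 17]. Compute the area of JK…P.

794

Σ = (70) + (46) + (348) + (48) + (338) + (535) + (203) = 1588
Area = |Σ|/2 = 794.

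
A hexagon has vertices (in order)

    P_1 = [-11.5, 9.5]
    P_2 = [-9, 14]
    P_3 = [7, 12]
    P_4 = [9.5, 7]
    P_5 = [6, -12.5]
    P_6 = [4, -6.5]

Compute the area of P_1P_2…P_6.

266.5

Apply Gauss's area formula: 2A = Σ (x_i·y_{i+1} − x_{i+1}·y_i), indices taken mod 6.
Σ = (-75.5) + (-206) + (-65) + (-160.75) + (11) + (-36.75) = -533
Area = |Σ|/2 = 266.5.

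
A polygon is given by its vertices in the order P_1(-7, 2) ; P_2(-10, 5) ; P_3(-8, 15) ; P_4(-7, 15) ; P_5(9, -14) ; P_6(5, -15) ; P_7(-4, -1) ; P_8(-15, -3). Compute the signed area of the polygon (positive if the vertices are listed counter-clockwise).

Apply Gauss's area formula: 2A = Σ (x_i·y_{i+1} − x_{i+1}·y_i), indices taken mod 8.
Σ = (-15) + (-110) + (-15) + (-37) + (-65) + (-65) + (-3) + (-51) = -361
Signed area = Σ/2 = -180.5 (negative ⇒ clockwise traversal).

-180.5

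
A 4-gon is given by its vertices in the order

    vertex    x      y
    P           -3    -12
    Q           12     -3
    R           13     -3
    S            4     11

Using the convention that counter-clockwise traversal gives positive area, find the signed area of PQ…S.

Apply the surveyor's formula: 2A = Σ (x_i·y_{i+1} − x_{i+1}·y_i), indices taken mod 4.
Σ = (153) + (3) + (155) + (-15) = 296
Signed area = Σ/2 = 148 (positive ⇒ counter-clockwise traversal).

148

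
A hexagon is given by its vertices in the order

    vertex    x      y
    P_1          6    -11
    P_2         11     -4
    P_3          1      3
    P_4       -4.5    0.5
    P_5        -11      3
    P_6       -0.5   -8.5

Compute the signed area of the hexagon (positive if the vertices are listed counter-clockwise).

Apply the surveyor's formula: 2A = Σ (x_i·y_{i+1} − x_{i+1}·y_i), indices taken mod 6.
Σ = (97) + (37) + (14) + (-8) + (95) + (56.5) = 291.5
Signed area = Σ/2 = 145.75 (positive ⇒ counter-clockwise traversal).

145.75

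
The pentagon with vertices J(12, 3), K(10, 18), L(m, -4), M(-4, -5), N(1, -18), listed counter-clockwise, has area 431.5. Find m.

Write out the shoelace sum; only the two edges meeting at L involve m:
2·Area = [(10·(-4) − m·18) + (m·(-5) − (-4)·(-4))] + 482
       = -23·m + 426 = 863
⇒ m = -19.

-19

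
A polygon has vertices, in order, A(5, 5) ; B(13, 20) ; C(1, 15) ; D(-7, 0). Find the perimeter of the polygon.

|AB| = √((8)² + (15)²) = √289 = 17
|BC| = √((-12)² + (-5)²) = √169 = 13
|CD| = √((-8)² + (-15)²) = √289 = 17
|DA| = √((12)² + (5)²) = √169 = 13
Perimeter = 17 + 13 + 17 + 13 = 60.

60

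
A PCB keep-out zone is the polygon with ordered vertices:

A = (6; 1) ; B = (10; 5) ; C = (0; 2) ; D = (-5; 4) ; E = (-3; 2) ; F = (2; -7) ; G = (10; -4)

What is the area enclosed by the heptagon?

Apply the shoelace (surveyor's) formula: 2A = Σ (x_i·y_{i+1} − x_{i+1}·y_i), indices taken mod 7.
Σ = (20) + (20) + (10) + (2) + (17) + (62) + (34) = 165
Area = |Σ|/2 = 82.5.

82.5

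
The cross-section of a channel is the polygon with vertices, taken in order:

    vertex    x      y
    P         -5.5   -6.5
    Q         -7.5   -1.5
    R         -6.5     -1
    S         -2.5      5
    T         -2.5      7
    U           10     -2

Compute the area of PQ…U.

111.875

Σ = (-40.5) + (-2.25) + (-35) + (-5) + (-65) + (-76) = -223.75
Area = |Σ|/2 = 111.875.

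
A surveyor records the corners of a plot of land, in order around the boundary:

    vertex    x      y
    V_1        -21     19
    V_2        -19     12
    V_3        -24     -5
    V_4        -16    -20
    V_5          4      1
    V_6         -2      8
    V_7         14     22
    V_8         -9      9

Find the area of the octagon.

588

Apply the shoelace (surveyor's) formula: 2A = Σ (x_i·y_{i+1} − x_{i+1}·y_i), indices taken mod 8.
Σ = (109) + (383) + (400) + (64) + (34) + (-156) + (324) + (18) = 1176
Area = |Σ|/2 = 588.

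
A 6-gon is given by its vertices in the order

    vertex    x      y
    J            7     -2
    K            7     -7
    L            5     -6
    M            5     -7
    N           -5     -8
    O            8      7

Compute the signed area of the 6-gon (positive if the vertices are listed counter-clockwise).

-79

Apply the surveyor's formula: 2A = Σ (x_i·y_{i+1} − x_{i+1}·y_i), indices taken mod 6.
Σ = (-35) + (-7) + (-5) + (-75) + (29) + (-65) = -158
Signed area = Σ/2 = -79 (negative ⇒ clockwise traversal).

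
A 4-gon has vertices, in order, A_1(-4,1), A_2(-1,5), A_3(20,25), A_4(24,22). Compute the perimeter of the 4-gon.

|A_1A_2| = √((3)² + (4)²) = √25 = 5
|A_2A_3| = √((21)² + (20)²) = √841 = 29
|A_3A_4| = √((4)² + (-3)²) = √25 = 5
|A_4A_1| = √((-28)² + (-21)²) = √1225 = 35
Perimeter = 5 + 29 + 5 + 35 = 74.

74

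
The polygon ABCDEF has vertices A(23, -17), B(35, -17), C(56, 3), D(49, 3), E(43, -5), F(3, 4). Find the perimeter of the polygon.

|AB| = √((12)² + (0)²) = √144 = 12
|BC| = √((21)² + (20)²) = √841 = 29
|CD| = √((-7)² + (0)²) = √49 = 7
|DE| = √((-6)² + (-8)²) = √100 = 10
|EF| = √((-40)² + (9)²) = √1681 = 41
|FA| = √((20)² + (-21)²) = √841 = 29
Perimeter = 12 + 29 + 7 + 10 + 41 + 29 = 128.

128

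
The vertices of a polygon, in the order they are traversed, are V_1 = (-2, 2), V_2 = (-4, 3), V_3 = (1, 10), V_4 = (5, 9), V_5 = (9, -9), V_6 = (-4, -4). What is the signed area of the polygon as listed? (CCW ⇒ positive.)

Apply Gauss's area formula: 2A = Σ (x_i·y_{i+1} − x_{i+1}·y_i), indices taken mod 6.
V_1→V_2: (-2)(3) − (-4)(2) = 2
V_2→V_3: (-4)(10) − (1)(3) = -43
V_3→V_4: (1)(9) − (5)(10) = -41
V_4→V_5: (5)(-9) − (9)(9) = -126
V_5→V_6: (9)(-4) − (-4)(-9) = -72
V_6→V_1: (-4)(2) − (-2)(-4) = -16
Σ = -296
Signed area = Σ/2 = -148 (negative ⇒ clockwise traversal).

-148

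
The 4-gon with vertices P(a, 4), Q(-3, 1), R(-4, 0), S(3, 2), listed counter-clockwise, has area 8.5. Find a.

Write out the shoelace sum; only the two edges meeting at P involve a:
2·Area = [(3·4 − a·2) + (a·1 − (-3)·4)] + -4
       = -1·a + 20 = 17
⇒ a = 3.

3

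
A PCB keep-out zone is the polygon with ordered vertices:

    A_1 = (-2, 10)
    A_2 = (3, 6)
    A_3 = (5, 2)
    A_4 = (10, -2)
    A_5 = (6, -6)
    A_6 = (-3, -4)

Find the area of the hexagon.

Apply the shoelace (surveyor's) formula: 2A = Σ (x_i·y_{i+1} − x_{i+1}·y_i), indices taken mod 6.
A_1→A_2: (-2)(6) − (3)(10) = -42
A_2→A_3: (3)(2) − (5)(6) = -24
A_3→A_4: (5)(-2) − (10)(2) = -30
A_4→A_5: (10)(-6) − (6)(-2) = -48
A_5→A_6: (6)(-4) − (-3)(-6) = -42
A_6→A_1: (-3)(10) − (-2)(-4) = -38
Σ = -224
Area = |Σ|/2 = 112.

112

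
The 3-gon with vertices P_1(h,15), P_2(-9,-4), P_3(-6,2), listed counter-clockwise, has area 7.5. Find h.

-2

Write out the shoelace sum; only the two edges meeting at P_1 involve h:
2·Area = [((-6)·15 − h·2) + (h·(-4) − (-9)·15)] + -42
       = -6·h + 3 = 15
⇒ h = -2.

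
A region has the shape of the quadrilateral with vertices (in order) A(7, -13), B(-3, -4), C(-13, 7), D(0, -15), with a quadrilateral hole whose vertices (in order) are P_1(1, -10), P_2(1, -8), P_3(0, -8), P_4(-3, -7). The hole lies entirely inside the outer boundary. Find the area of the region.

Outer boundary:
Apply Gauss's area formula: 2A = Σ (x_i·y_{i+1} − x_{i+1}·y_i), indices taken mod 4.
Σ = (-67) + (-73) + (195) + (105) = 160
Area = |Σ|/2 = 80.
Hole:
Apply the surveyor's formula: 2A = Σ (x_i·y_{i+1} − x_{i+1}·y_i), indices taken mod 4.
Σ = (2) + (-8) + (-24) + (37) = 7
Area = |Σ|/2 = 3.5.
Net area = 80 − 3.5 = 76.5.

76.5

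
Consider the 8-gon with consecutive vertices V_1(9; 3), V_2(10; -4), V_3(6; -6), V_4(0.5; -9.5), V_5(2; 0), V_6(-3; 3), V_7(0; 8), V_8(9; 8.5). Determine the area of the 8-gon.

Apply the shoelace (surveyor's) formula: 2A = Σ (x_i·y_{i+1} − x_{i+1}·y_i), indices taken mod 8.
Σ = (-66) + (-36) + (-54) + (19) + (6) + (-24) + (-72) + (-49.5) = -276.5
Area = |Σ|/2 = 138.25.

138.25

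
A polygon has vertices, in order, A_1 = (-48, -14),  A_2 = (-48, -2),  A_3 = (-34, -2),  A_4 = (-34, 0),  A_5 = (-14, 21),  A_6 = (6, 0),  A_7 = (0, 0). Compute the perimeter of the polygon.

|A_1A_2| = √((0)² + (12)²) = √144 = 12
|A_2A_3| = √((14)² + (0)²) = √196 = 14
|A_3A_4| = √((0)² + (2)²) = √4 = 2
|A_4A_5| = √((20)² + (21)²) = √841 = 29
|A_5A_6| = √((20)² + (-21)²) = √841 = 29
|A_6A_7| = √((-6)² + (0)²) = √36 = 6
|A_7A_1| = √((-48)² + (-14)²) = √2500 = 50
Perimeter = 12 + 14 + 2 + 29 + 29 + 6 + 50 = 142.

142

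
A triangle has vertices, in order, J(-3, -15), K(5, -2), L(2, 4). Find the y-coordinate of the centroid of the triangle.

Apply the surveyor's formula. First the cross-terms c_i = x_i·y_{i+1} − x_{i+1}·y_i:
  81, 24, -18  ⇒  2A = 87, A = 43.5.
Then Σ (y_i + y_{i+1})·c_i = -1131, so ȳ = -1131 / (6·43.5) = -13/3.

-13/3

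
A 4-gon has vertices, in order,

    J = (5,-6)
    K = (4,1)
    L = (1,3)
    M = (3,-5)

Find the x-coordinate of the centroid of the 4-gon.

Apply the shoelace formula. First the cross-terms c_i = x_i·y_{i+1} − x_{i+1}·y_i:
  29, 11, -14, 7  ⇒  2A = 33, A = 16.5.
Then Σ (x_i + x_{i+1})·c_i = 316, so x̄ = 316 / (6·16.5) = 316/99.

316/99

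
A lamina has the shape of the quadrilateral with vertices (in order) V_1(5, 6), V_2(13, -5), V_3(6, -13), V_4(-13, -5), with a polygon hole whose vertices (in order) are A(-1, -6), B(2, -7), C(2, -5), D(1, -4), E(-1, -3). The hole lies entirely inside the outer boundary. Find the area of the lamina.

239

Outer boundary:
Σ = (-103) + (-139) + (-199) + (-53) = -494
Area = |Σ|/2 = 247.
Hole:
Apply the shoelace (surveyor's) formula: 2A = Σ (x_i·y_{i+1} − x_{i+1}·y_i), indices taken mod 5.
A→B: (-1)(-7) − (2)(-6) = 19
B→C: (2)(-5) − (2)(-7) = 4
C→D: (2)(-4) − (1)(-5) = -3
D→E: (1)(-3) − (-1)(-4) = -7
E→A: (-1)(-6) − (-1)(-3) = 3
Σ = 16
Area = |Σ|/2 = 8.
Net area = 247 − 8 = 239.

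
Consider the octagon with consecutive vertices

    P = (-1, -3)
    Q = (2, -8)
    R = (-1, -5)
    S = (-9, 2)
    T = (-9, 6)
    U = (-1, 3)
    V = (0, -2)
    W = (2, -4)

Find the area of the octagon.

Apply the shoelace (surveyor's) formula: 2A = Σ (x_i·y_{i+1} − x_{i+1}·y_i), indices taken mod 8.
P→Q: (-1)(-8) − (2)(-3) = 14
Q→R: (2)(-5) − (-1)(-8) = -18
R→S: (-1)(2) − (-9)(-5) = -47
S→T: (-9)(6) − (-9)(2) = -36
T→U: (-9)(3) − (-1)(6) = -21
U→V: (-1)(-2) − (0)(3) = 2
V→W: (0)(-4) − (2)(-2) = 4
W→P: (2)(-3) − (-1)(-4) = -10
Σ = -112
Area = |Σ|/2 = 56.

56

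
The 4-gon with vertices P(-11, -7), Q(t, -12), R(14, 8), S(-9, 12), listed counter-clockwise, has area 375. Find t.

Write out the shoelace sum; only the two edges meeting at Q involve t:
2·Area = [((-11)·(-12) − t·(-7)) + (t·8 − 14·(-12))] + 435
       = 15·t + 735 = 750
⇒ t = 1.

1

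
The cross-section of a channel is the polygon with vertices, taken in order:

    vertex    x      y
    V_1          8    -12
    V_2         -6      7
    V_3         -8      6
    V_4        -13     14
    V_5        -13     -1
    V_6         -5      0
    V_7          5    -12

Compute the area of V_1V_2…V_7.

V_1→V_2: (8)(7) − (-6)(-12) = -16
V_2→V_3: (-6)(6) − (-8)(7) = 20
V_3→V_4: (-8)(14) − (-13)(6) = -34
V_4→V_5: (-13)(-1) − (-13)(14) = 195
V_5→V_6: (-13)(0) − (-5)(-1) = -5
V_6→V_7: (-5)(-12) − (5)(0) = 60
V_7→V_1: (5)(-12) − (8)(-12) = 36
Σ = 256
Area = |Σ|/2 = 128.

128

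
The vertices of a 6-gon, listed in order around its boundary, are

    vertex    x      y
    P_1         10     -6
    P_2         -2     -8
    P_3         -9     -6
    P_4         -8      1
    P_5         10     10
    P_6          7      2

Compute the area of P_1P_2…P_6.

205.5

Cross-terms: -92, -60, -57, -90, -50, -62  ⇒  Σ = -411
Area = |Σ|/2 = 205.5.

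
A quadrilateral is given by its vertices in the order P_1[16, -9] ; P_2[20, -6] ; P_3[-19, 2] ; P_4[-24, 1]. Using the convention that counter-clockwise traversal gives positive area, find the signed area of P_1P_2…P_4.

119.5

Apply the shoelace formula: 2A = Σ (x_i·y_{i+1} − x_{i+1}·y_i), indices taken mod 4.
Σ = (84) + (-74) + (29) + (200) = 239
Signed area = Σ/2 = 119.5 (positive ⇒ counter-clockwise traversal).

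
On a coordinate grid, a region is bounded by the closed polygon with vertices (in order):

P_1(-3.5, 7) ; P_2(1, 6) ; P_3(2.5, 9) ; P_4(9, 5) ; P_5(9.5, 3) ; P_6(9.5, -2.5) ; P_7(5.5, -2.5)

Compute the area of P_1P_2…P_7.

77.75

Apply the shoelace formula: 2A = Σ (x_i·y_{i+1} − x_{i+1}·y_i), indices taken mod 7.
Cross-terms: -28, -6, -68.5, -20.5, -52.25, -10, 29.75  ⇒  Σ = -155.5
Area = |Σ|/2 = 77.75.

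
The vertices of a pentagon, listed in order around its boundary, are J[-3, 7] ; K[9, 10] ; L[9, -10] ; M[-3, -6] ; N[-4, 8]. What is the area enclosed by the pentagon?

Cross-terms: -93, -180, -84, -48, -4  ⇒  Σ = -409
Area = |Σ|/2 = 204.5.

204.5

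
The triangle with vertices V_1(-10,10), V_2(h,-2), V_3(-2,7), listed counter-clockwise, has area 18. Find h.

10

The doubled signed area Σ (x_i y_{i+1} − x_{i+1} y_i) is linear in h.
With h=0 it equals 66; the coefficient of h is -3 (from the two edges through V_2).
So -3·h + 66 = 2·18 = 36 ⇒ h = 10.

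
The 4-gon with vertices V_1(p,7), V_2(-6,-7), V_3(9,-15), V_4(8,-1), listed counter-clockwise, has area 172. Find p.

3

Write out the shoelace sum; only the two edges meeting at V_1 involve p:
2·Area = [(8·7 − p·(-1)) + (p·(-7) − (-6)·7)] + 264
       = -6·p + 362 = 344
⇒ p = 3.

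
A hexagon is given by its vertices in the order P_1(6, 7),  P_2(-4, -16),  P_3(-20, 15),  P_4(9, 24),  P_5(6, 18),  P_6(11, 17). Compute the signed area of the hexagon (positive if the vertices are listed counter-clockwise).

Apply the shoelace (surveyor's) formula: 2A = Σ (x_i·y_{i+1} − x_{i+1}·y_i), indices taken mod 6.
Σ = (-68) + (-380) + (-615) + (18) + (-96) + (-25) = -1166
Signed area = Σ/2 = -583 (negative ⇒ clockwise traversal).

-583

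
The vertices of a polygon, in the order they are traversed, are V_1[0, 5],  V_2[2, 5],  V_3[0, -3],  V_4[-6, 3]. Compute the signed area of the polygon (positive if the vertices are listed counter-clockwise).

V_1→V_2: (0)(5) − (2)(5) = -10
V_2→V_3: (2)(-3) − (0)(5) = -6
V_3→V_4: (0)(3) − (-6)(-3) = -18
V_4→V_1: (-6)(5) − (0)(3) = -30
Σ = -64
Signed area = Σ/2 = -32 (negative ⇒ clockwise traversal).

-32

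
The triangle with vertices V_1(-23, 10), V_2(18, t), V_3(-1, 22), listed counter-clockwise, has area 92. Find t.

24

The doubled signed area Σ (x_i y_{i+1} − x_{i+1} y_i) is linear in t.
With t=0 it equals 712; the coefficient of t is -22 (from the two edges through V_2).
So -22·t + 712 = 2·92 = 184 ⇒ t = 24.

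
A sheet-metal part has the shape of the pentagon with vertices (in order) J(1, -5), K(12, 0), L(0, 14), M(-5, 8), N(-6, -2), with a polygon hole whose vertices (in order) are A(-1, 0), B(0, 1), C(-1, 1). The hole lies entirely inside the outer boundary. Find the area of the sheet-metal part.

Outer boundary:
Apply the shoelace (surveyor's) formula: 2A = Σ (x_i·y_{i+1} − x_{i+1}·y_i), indices taken mod 5.
Σ = (60) + (168) + (70) + (58) + (32) = 388
Area = |Σ|/2 = 194.
Hole:
Cross-terms: -1, 1, 1  ⇒  Σ = 1
Area = |Σ|/2 = 0.5.
Net area = 194 − 0.5 = 193.5.

193.5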